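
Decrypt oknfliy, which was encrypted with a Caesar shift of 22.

sorjpmc

o(14): 14−22=-8≡18 → s
k(10): 10−22=-12≡14 → o
n(13): 13−22=-9≡17 → r
f(5): 5−22=-17≡9 → j
l(11): 11−22=-11≡15 → p
i(8): 8−22=-14≡12 → m
y(24): 24−22=2 → c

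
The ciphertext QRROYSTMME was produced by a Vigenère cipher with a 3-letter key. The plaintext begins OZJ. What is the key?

CSI

Subtract each crib letter from the matching ciphertext letter (mod 26):
Q(16)−O(14)=2 → C
R(17)−Z(25)=-8≡18 → S
R(17)−J(9)=8 → I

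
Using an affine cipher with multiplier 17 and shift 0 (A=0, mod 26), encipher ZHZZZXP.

JPJJJBV

Z(25): 17·25+0=425≡9 → J
H(7): 17·7+0=119≡15 → P
Z(25): 17·25+0=425≡9 → J
Z(25): 17·25+0=425≡9 → J
Z(25): 17·25+0=425≡9 → J
X(23): 17·23+0=391≡1 → B
P(15): 17·15+0=255≡21 → V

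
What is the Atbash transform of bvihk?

b(1) → y(24)
v(21) → e(4)
i(8) → r(17)
h(7) → s(18)
k(10) → p(15)

yersp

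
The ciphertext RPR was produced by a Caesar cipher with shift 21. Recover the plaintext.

WUW

R(17): 17−21=-4≡22 → W
P(15): 15−21=-6≡20 → U
R(17): 17−21=-4≡22 → W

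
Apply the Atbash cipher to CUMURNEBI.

C(2) → X(23)
U(20) → F(5)
M(12) → N(13)
U(20) → F(5)
R(17) → I(8)
N(13) → M(12)
E(4) → V(21)
B(1) → Y(24)
I(8) → R(17)

XFNFIMVYR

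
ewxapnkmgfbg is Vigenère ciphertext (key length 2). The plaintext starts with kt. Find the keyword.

Subtract each crib letter from the matching ciphertext letter (mod 26):
e(4)−k(10)=-6≡20 → u
w(22)−t(19)=3 → d

ud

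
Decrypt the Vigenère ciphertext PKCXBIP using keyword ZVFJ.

QPXOCNK

Repeat the key across the ciphertext: ZVFJZVF
P(15)−Z(25): -10≡16 → Q
K(10)−V(21): -11≡15 → P
C(2)−F(5): -3≡23 → X
X(23)−J(9): 14 → O
B(1)−Z(25): -24≡2 → C
I(8)−V(21): -13≡13 → N
P(15)−F(5): 10 → K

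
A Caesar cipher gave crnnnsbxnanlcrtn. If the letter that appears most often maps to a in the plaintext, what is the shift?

13

The most frequent ciphertext letter is n (appears 6 times).
n is position 13; a is position 0.
Shift = 13.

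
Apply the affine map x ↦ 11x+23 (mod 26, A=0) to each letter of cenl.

c(2): 11·2+23=45≡19 → t
e(4): 11·4+23=67≡15 → p
n(13): 11·13+23=166≡10 → k
l(11): 11·11+23=144≡14 → o

tpko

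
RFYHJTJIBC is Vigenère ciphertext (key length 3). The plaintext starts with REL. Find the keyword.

ABN

Subtract each crib letter from the matching ciphertext letter (mod 26):
R(17)−R(17)=0 → A
F(5)−E(4)=1 → B
Y(24)−L(11)=13 → N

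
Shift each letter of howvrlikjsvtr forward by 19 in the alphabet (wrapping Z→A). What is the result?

h(7): 7+19=26≡0 → a
o(14): 14+19=33≡7 → h
w(22): 22+19=41≡15 → p
v(21): 21+19=40≡14 → o
r(17): 17+19=36≡10 → k
l(11): 11+19=30≡4 → e
i(8): 8+19=27≡1 → b
k(10): 10+19=29≡3 → d
j(9): 9+19=28≡2 → c
s(18): 18+19=37≡11 → l
v(21): 21+19=40≡14 → o
t(19): 19+19=38≡12 → m
r(17): 17+19=36≡10 → k

ahpokebdclomk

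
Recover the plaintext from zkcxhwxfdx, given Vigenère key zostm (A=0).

Repeat the key across the ciphertext: zostmzostm
z(25)−z(25): 0 → a
k(10)−o(14): -4≡22 → w
c(2)−s(18): -16≡10 → k
x(23)−t(19): 4 → e
h(7)−m(12): -5≡21 → v
w(22)−z(25): -3≡23 → x
x(23)−o(14): 9 → j
f(5)−s(18): -13≡13 → n
d(3)−t(19): -16≡10 → k
x(23)−m(12): 11 → l

awkevxjnkl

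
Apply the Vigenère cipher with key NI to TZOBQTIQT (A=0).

GHBJDBVYG

Repeat the key across the message: NININININ
T(19)+N(13): 32≡6 → G
Z(25)+I(8): 33≡7 → H
O(14)+N(13): 27≡1 → B
B(1)+I(8): 9 → J
Q(16)+N(13): 29≡3 → D
T(19)+I(8): 27≡1 → B
I(8)+N(13): 21 → V
Q(16)+I(8): 24 → Y
T(19)+N(13): 32≡6 → G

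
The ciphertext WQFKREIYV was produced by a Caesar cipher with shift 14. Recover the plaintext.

W(22): 22−14=8 → I
Q(16): 16−14=2 → C
F(5): 5−14=-9≡17 → R
K(10): 10−14=-4≡22 → W
R(17): 17−14=3 → D
E(4): 4−14=-10≡16 → Q
I(8): 8−14=-6≡20 → U
Y(24): 24−14=10 → K
V(21): 21−14=7 → H

ICRWDQUKH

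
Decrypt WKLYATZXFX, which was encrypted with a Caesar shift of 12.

KYZMOHNLTL

W(22): 22−12=10 → K
K(10): 10−12=-2≡24 → Y
L(11): 11−12=-1≡25 → Z
Y(24): 24−12=12 → M
A(0): 0−12=-12≡14 → O
T(19): 19−12=7 → H
Z(25): 25−12=13 → N
X(23): 23−12=11 → L
F(5): 5−12=-7≡19 → T
X(23): 23−12=11 → L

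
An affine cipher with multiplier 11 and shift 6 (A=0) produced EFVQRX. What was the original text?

OHZIBL

The inverse of 11 mod 26 is 19, since 11·19=209≡1. Apply D(y)=19·(y−6) mod 26:
E(4): 19·(4−6)=-38≡14 → O
F(5): 19·(5−6)=-19≡7 → H
V(21): 19·(21−6)=285≡25 → Z
Q(16): 19·(16−6)=190≡8 → I
R(17): 19·(17−6)=209≡1 → B
X(23): 19·(23−6)=323≡11 → L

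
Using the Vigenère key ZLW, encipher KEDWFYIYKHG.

Repeat the key across the message: ZLWZLWZLWZL
K(10)+Z(25): 35≡9 → J
E(4)+L(11): 15 → P
D(3)+W(22): 25 → Z
W(22)+Z(25): 47≡21 → V
F(5)+L(11): 16 → Q
Y(24)+W(22): 46≡20 → U
I(8)+Z(25): 33≡7 → H
Y(24)+L(11): 35≡9 → J
K(10)+W(22): 32≡6 → G
H(7)+Z(25): 32≡6 → G
G(6)+L(11): 17 → R

JPZVQUHJGGR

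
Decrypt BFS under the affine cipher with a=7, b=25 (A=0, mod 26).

EMZ

The inverse of 7 mod 26 is 15, since 7·15=105≡1. Apply D(y)=15·(y−25) mod 26:
B(1): 15·(1−25)=-360≡4 → E
F(5): 15·(5−25)=-300≡12 → M
S(18): 15·(18−25)=-105≡25 → Z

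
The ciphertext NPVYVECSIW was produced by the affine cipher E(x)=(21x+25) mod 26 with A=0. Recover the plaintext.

SCGVGZPRTL

The inverse of 21 mod 26 is 5, since 21·5=105≡1. Apply D(y)=5·(y−25) mod 26:
N(13): 5·(13−25)=-60≡18 → S
P(15): 5·(15−25)=-50≡2 → C
V(21): 5·(21−25)=-20≡6 → G
Y(24): 5·(24−25)=-5≡21 → V
V(21): 5·(21−25)=-20≡6 → G
E(4): 5·(4−25)=-105≡25 → Z
C(2): 5·(2−25)=-115≡15 → P
S(18): 5·(18−25)=-35≡17 → R
I(8): 5·(8−25)=-85≡19 → T
W(22): 5·(22−25)=-15≡11 → L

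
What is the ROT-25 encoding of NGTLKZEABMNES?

N(13): 13+25=38≡12 → M
G(6): 6+25=31≡5 → F
T(19): 19+25=44≡18 → S
L(11): 11+25=36≡10 → K
K(10): 10+25=35≡9 → J
Z(25): 25+25=50≡24 → Y
E(4): 4+25=29≡3 → D
A(0): 0+25=25 → Z
B(1): 1+25=26≡0 → A
M(12): 12+25=37≡11 → L
N(13): 13+25=38≡12 → M
E(4): 4+25=29≡3 → D
S(18): 18+25=43≡17 → R

MFSKJYDZALMDR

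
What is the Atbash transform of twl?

gdo

t(19) → g(6)
w(22) → d(3)
l(11) → o(14)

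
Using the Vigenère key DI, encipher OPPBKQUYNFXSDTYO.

RXSJNYXGQNAAGBBW

Repeat the key across the message: DIDIDIDIDIDIDIDI
O(14)+D(3): 17 → R
P(15)+I(8): 23 → X
P(15)+D(3): 18 → S
B(1)+I(8): 9 → J
K(10)+D(3): 13 → N
Q(16)+I(8): 24 → Y
U(20)+D(3): 23 → X
Y(24)+I(8): 32≡6 → G
N(13)+D(3): 16 → Q
F(5)+I(8): 13 → N
X(23)+D(3): 26≡0 → A
S(18)+I(8): 26≡0 → A
D(3)+D(3): 6 → G
T(19)+I(8): 27≡1 → B
Y(24)+D(3): 27≡1 → B
O(14)+I(8): 22 → W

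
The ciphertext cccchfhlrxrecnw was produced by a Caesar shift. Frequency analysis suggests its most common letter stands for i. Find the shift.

20

The most frequent ciphertext letter is c (appears 5 times).
c is position 2; i is position 8.
Shift = -6≡20.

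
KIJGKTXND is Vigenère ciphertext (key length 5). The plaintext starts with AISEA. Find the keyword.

Subtract each crib letter from the matching ciphertext letter (mod 26):
K(10)−A(0)=10 → K
I(8)−I(8)=0 → A
J(9)−S(18)=-9≡17 → R
G(6)−E(4)=2 → C
K(10)−A(0)=10 → K

KARCK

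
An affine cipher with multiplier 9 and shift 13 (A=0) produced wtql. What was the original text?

The inverse of 9 mod 26 is 3, since 9·3=27≡1. Apply D(y)=3·(y−13) mod 26:
w(22): 3·(22−13)=27≡1 → b
t(19): 3·(19−13)=18 → s
q(16): 3·(16−13)=9 → j
l(11): 3·(11−13)=-6≡20 → u

bsju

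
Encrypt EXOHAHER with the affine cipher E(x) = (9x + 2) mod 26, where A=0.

MBYNCNMZ

E(4): 9·4+2=38≡12 → M
X(23): 9·23+2=209≡1 → B
O(14): 9·14+2=128≡24 → Y
H(7): 9·7+2=65≡13 → N
A(0): 9·0+2=2 → C
H(7): 9·7+2=65≡13 → N
E(4): 9·4+2=38≡12 → M
R(17): 9·17+2=155≡25 → Z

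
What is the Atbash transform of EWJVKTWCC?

VDQEPGDXX

E(4) → V(21)
W(22) → D(3)
J(9) → Q(16)
V(21) → E(4)
K(10) → P(15)
T(19) → G(6)
W(22) → D(3)
C(2) → X(23)
C(2) → X(23)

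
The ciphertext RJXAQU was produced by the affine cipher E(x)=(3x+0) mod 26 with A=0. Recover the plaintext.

XDZAOY

The inverse of 3 mod 26 is 9, since 3·9=27≡1. Apply D(y)=9·(y−0) mod 26:
R(17): 9·(17−0)=153≡23 → X
J(9): 9·(9−0)=81≡3 → D
X(23): 9·(23−0)=207≡25 → Z
A(0): 9·(0−0)=0 → A
Q(16): 9·(16−0)=144≡14 → O
U(20): 9·(20−0)=180≡24 → Y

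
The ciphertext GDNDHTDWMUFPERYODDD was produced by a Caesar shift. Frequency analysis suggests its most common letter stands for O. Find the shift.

The most frequent ciphertext letter is D (appears 6 times).
D is position 3; O is position 14.
Shift = -11≡15.

15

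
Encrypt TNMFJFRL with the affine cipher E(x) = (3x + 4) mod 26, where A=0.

T(19): 3·19+4=61≡9 → J
N(13): 3·13+4=43≡17 → R
M(12): 3·12+4=40≡14 → O
F(5): 3·5+4=19 → T
J(9): 3·9+4=31≡5 → F
F(5): 3·5+4=19 → T
R(17): 3·17+4=55≡3 → D
L(11): 3·11+4=37≡11 → L

JROTFTDL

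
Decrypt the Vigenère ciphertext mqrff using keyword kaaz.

Repeat the key across the ciphertext: kaazk
m(12)−k(10): 2 → c
q(16)−a(0): 16 → q
r(17)−a(0): 17 → r
f(5)−z(25): -20≡6 → g
f(5)−k(10): -5≡21 → v

cqrgv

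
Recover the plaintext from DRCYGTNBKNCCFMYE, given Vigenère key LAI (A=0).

SRUNGLCBCCCUUMQT

Repeat the key across the ciphertext: LAILAILAILAILAIL
D(3)−L(11): -8≡18 → S
R(17)−A(0): 17 → R
C(2)−I(8): -6≡20 → U
Y(24)−L(11): 13 → N
G(6)−A(0): 6 → G
T(19)−I(8): 11 → L
N(13)−L(11): 2 → C
B(1)−A(0): 1 → B
K(10)−I(8): 2 → C
N(13)−L(11): 2 → C
C(2)−A(0): 2 → C
C(2)−I(8): -6≡20 → U
F(5)−L(11): -6≡20 → U
M(12)−A(0): 12 → M
Y(24)−I(8): 16 → Q
E(4)−L(11): -7≡19 → T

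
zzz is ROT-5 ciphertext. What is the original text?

z(25): 25−5=20 → u
z(25): 25−5=20 → u
z(25): 25−5=20 → u

uuu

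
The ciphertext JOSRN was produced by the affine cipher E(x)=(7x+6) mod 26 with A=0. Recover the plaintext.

TQYJB

The inverse of 7 mod 26 is 15, since 7·15=105≡1. Apply D(y)=15·(y−6) mod 26:
J(9): 15·(9−6)=45≡19 → T
O(14): 15·(14−6)=120≡16 → Q
S(18): 15·(18−6)=180≡24 → Y
R(17): 15·(17−6)=165≡9 → J
N(13): 15·(13−6)=105≡1 → B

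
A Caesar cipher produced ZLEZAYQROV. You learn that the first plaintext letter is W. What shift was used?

3

From the crib: Z(25)−W(22)=3, so the shift is 3.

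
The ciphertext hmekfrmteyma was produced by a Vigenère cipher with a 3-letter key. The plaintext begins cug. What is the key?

Subtract each crib letter from the matching ciphertext letter (mod 26):
h(7)−c(2)=5 → f
m(12)−u(20)=-8≡18 → s
e(4)−g(6)=-2≡24 → y

fsy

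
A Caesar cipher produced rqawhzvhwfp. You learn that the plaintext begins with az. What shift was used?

17

From the crib: r(17)−a(0)=17, so the shift is 17.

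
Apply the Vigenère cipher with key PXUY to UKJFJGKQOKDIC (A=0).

Repeat the key across the message: PXUYPXUYPXUYP
U(20)+P(15): 35≡9 → J
K(10)+X(23): 33≡7 → H
J(9)+U(20): 29≡3 → D
F(5)+Y(24): 29≡3 → D
J(9)+P(15): 24 → Y
G(6)+X(23): 29≡3 → D
K(10)+U(20): 30≡4 → E
Q(16)+Y(24): 40≡14 → O
O(14)+P(15): 29≡3 → D
K(10)+X(23): 33≡7 → H
D(3)+U(20): 23 → X
I(8)+Y(24): 32≡6 → G
C(2)+P(15): 17 → R

JHDDYDEODHXGR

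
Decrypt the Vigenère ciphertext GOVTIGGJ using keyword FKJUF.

BEMZDBWA

Repeat the key across the ciphertext: FKJUFFKJ
G(6)−F(5): 1 → B
O(14)−K(10): 4 → E
V(21)−J(9): 12 → M
T(19)−U(20): -1≡25 → Z
I(8)−F(5): 3 → D
G(6)−F(5): 1 → B
G(6)−K(10): -4≡22 → W
J(9)−J(9): 0 → A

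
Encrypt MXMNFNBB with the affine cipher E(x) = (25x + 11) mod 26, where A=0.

ZOZYGYKK

M(12): 25·12+11=311≡25 → Z
X(23): 25·23+11=586≡14 → O
M(12): 25·12+11=311≡25 → Z
N(13): 25·13+11=336≡24 → Y
F(5): 25·5+11=136≡6 → G
N(13): 25·13+11=336≡24 → Y
B(1): 25·1+11=36≡10 → K
B(1): 25·1+11=36≡10 → K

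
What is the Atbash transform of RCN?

R(17) → I(8)
C(2) → X(23)
N(13) → M(12)

IXM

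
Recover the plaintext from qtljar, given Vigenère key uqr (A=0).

Repeat the key across the ciphertext: uqruqr
q(16)−u(20): -4≡22 → w
t(19)−q(16): 3 → d
l(11)−r(17): -6≡20 → u
j(9)−u(20): -11≡15 → p
a(0)−q(16): -16≡10 → k
r(17)−r(17): 0 → a

wdupka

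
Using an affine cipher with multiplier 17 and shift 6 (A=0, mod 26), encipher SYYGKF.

S(18): 17·18+6=312≡0 → A
Y(24): 17·24+6=414≡24 → Y
Y(24): 17·24+6=414≡24 → Y
G(6): 17·6+6=108≡4 → E
K(10): 17·10+6=176≡20 → U
F(5): 17·5+6=91≡13 → N

AYYEUN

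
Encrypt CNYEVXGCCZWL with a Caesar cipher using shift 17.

C(2): 2+17=19 → T
N(13): 13+17=30≡4 → E
Y(24): 24+17=41≡15 → P
E(4): 4+17=21 → V
V(21): 21+17=38≡12 → M
X(23): 23+17=40≡14 → O
G(6): 6+17=23 → X
C(2): 2+17=19 → T
C(2): 2+17=19 → T
Z(25): 25+17=42≡16 → Q
W(22): 22+17=39≡13 → N
L(11): 11+17=28≡2 → C

TEPVMOXTTQNC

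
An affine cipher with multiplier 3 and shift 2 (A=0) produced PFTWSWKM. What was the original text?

The inverse of 3 mod 26 is 9, since 3·9=27≡1. Apply D(y)=9·(y−2) mod 26:
P(15): 9·(15−2)=117≡13 → N
F(5): 9·(5−2)=27≡1 → B
T(19): 9·(19−2)=153≡23 → X
W(22): 9·(22−2)=180≡24 → Y
S(18): 9·(18−2)=144≡14 → O
W(22): 9·(22−2)=180≡24 → Y
K(10): 9·(10−2)=72≡20 → U
M(12): 9·(12−2)=90≡12 → M

NBXYOYUM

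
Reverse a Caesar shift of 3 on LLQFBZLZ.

L(11): 11−3=8 → I
L(11): 11−3=8 → I
Q(16): 16−3=13 → N
F(5): 5−3=2 → C
B(1): 1−3=-2≡24 → Y
Z(25): 25−3=22 → W
L(11): 11−3=8 → I
Z(25): 25−3=22 → W

IINCYWIW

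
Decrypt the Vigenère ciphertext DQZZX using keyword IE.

Repeat the key across the ciphertext: IEIEI
D(3)−I(8): -5≡21 → V
Q(16)−E(4): 12 → M
Z(25)−I(8): 17 → R
Z(25)−E(4): 21 → V
X(23)−I(8): 15 → P

VMRVP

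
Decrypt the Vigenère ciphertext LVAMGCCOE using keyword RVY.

Repeat the key across the ciphertext: RVYRVYRVY
L(11)−R(17): -6≡20 → U
V(21)−V(21): 0 → A
A(0)−Y(24): -24≡2 → C
M(12)−R(17): -5≡21 → V
G(6)−V(21): -15≡11 → L
C(2)−Y(24): -22≡4 → E
C(2)−R(17): -15≡11 → L
O(14)−V(21): -7≡19 → T
E(4)−Y(24): -20≡6 → G

UACVLELTG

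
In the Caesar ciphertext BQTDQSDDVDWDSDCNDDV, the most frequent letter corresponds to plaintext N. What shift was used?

The most frequent ciphertext letter is D (appears 8 times).
D is position 3; N is position 13.
Shift = -10≡16.

16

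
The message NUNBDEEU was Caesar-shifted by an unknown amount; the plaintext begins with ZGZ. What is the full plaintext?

ZGZNPQQG

From the crib: N(13)−Z(25)=-12≡14, so the shift is 14.
Subtract 14 from each ciphertext letter:
N(13): 13−14=-1≡25 → Z
U(20): 20−14=6 → G
N(13): 13−14=-1≡25 → Z
B(1): 1−14=-13≡13 → N
D(3): 3−14=-11≡15 → P
E(4): 4−14=-10≡16 → Q
E(4): 4−14=-10≡16 → Q
U(20): 20−14=6 → G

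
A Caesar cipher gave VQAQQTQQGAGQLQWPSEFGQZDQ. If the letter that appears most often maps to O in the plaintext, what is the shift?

2

The most frequent ciphertext letter is Q (appears 9 times).
Q is position 16; O is position 14.
Shift = 2.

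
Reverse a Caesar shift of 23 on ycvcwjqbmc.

y(24): 24−23=1 → b
c(2): 2−23=-21≡5 → f
v(21): 21−23=-2≡24 → y
c(2): 2−23=-21≡5 → f
w(22): 22−23=-1≡25 → z
j(9): 9−23=-14≡12 → m
q(16): 16−23=-7≡19 → t
b(1): 1−23=-22≡4 → e
m(12): 12−23=-11≡15 → p
c(2): 2−23=-21≡5 → f

bfyfzmtepf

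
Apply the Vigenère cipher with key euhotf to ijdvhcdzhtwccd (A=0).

Repeat the key across the message: euhotfeuhotfeu
i(8)+e(4): 12 → m
j(9)+u(20): 29≡3 → d
d(3)+h(7): 10 → k
v(21)+o(14): 35≡9 → j
h(7)+t(19): 26≡0 → a
c(2)+f(5): 7 → h
d(3)+e(4): 7 → h
z(25)+u(20): 45≡19 → t
h(7)+h(7): 14 → o
t(19)+o(14): 33≡7 → h
w(22)+t(19): 41≡15 → p
c(2)+f(5): 7 → h
c(2)+e(4): 6 → g
d(3)+u(20): 23 → x

mdkjahhtohphgx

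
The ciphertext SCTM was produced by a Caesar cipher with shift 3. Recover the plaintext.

PZQJ

S(18): 18−3=15 → P
C(2): 2−3=-1≡25 → Z
T(19): 19−3=16 → Q
M(12): 12−3=9 → J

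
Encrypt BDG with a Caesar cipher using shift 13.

OQT

B(1): 1+13=14 → O
D(3): 3+13=16 → Q
G(6): 6+13=19 → T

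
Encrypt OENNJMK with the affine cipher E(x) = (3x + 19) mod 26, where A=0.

JFGGUDX

O(14): 3·14+19=61≡9 → J
E(4): 3·4+19=31≡5 → F
N(13): 3·13+19=58≡6 → G
N(13): 3·13+19=58≡6 → G
J(9): 3·9+19=46≡20 → U
M(12): 3·12+19=55≡3 → D
K(10): 3·10+19=49≡23 → X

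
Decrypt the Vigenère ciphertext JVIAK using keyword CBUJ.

HUORI

Repeat the key across the ciphertext: CBUJC
J(9)−C(2): 7 → H
V(21)−B(1): 20 → U
I(8)−U(20): -12≡14 → O
A(0)−J(9): -9≡17 → R
K(10)−C(2): 8 → I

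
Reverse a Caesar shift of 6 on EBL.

E(4): 4−6=-2≡24 → Y
B(1): 1−6=-5≡21 → V
L(11): 11−6=5 → F

YVF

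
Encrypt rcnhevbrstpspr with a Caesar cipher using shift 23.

ozkebsyopqmpmo

r(17): 17+23=40≡14 → o
c(2): 2+23=25 → z
n(13): 13+23=36≡10 → k
h(7): 7+23=30≡4 → e
e(4): 4+23=27≡1 → b
v(21): 21+23=44≡18 → s
b(1): 1+23=24 → y
r(17): 17+23=40≡14 → o
s(18): 18+23=41≡15 → p
t(19): 19+23=42≡16 → q
p(15): 15+23=38≡12 → m
s(18): 18+23=41≡15 → p
p(15): 15+23=38≡12 → m
r(17): 17+23=40≡14 → o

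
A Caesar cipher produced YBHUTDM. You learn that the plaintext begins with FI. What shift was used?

19

From the crib: Y(24)−F(5)=19, so the shift is 19.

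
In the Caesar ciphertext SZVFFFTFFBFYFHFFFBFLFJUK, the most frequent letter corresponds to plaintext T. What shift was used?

The most frequent ciphertext letter is F (appears 12 times).
F is position 5; T is position 19.
Shift = -14≡12.

12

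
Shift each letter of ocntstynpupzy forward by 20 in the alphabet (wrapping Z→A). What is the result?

iwhnmnshjojts

o(14): 14+20=34≡8 → i
c(2): 2+20=22 → w
n(13): 13+20=33≡7 → h
t(19): 19+20=39≡13 → n
s(18): 18+20=38≡12 → m
t(19): 19+20=39≡13 → n
y(24): 24+20=44≡18 → s
n(13): 13+20=33≡7 → h
p(15): 15+20=35≡9 → j
u(20): 20+20=40≡14 → o
p(15): 15+20=35≡9 → j
z(25): 25+20=45≡19 → t
y(24): 24+20=44≡18 → s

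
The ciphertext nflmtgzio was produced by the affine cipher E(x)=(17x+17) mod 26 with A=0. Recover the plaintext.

The inverse of 17 mod 26 is 23, since 17·23=391≡1. Apply D(y)=23·(y−17) mod 26:
n(13): 23·(13−17)=-92≡12 → m
f(5): 23·(5−17)=-276≡10 → k
l(11): 23·(11−17)=-138≡18 → s
m(12): 23·(12−17)=-115≡15 → p
t(19): 23·(19−17)=46≡20 → u
g(6): 23·(6−17)=-253≡7 → h
z(25): 23·(25−17)=184≡2 → c
i(8): 23·(8−17)=-207≡1 → b
o(14): 23·(14−17)=-69≡9 → j

mkspuhcbj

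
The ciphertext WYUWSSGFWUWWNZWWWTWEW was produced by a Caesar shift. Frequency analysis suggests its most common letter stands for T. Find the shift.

3

The most frequent ciphertext letter is W (appears 10 times).
W is position 22; T is position 19.
Shift = 3.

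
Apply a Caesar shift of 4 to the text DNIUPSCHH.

D(3): 3+4=7 → H
N(13): 13+4=17 → R
I(8): 8+4=12 → M
U(20): 20+4=24 → Y
P(15): 15+4=19 → T
S(18): 18+4=22 → W
C(2): 2+4=6 → G
H(7): 7+4=11 → L
H(7): 7+4=11 → L

HRMYTWGLL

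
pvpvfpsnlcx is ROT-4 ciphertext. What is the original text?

lrlrblojhyt

p(15): 15−4=11 → l
v(21): 21−4=17 → r
p(15): 15−4=11 → l
v(21): 21−4=17 → r
f(5): 5−4=1 → b
p(15): 15−4=11 → l
s(18): 18−4=14 → o
n(13): 13−4=9 → j
l(11): 11−4=7 → h
c(2): 2−4=-2≡24 → y
x(23): 23−4=19 → t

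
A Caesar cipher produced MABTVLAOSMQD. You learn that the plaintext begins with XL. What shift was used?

15

From the crib: M(12)−X(23)=-11≡15, so the shift is 15.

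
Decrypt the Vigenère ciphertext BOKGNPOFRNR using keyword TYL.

IQZNPEVHGUT

Repeat the key across the ciphertext: TYLTYLTYLTY
B(1)−T(19): -18≡8 → I
O(14)−Y(24): -10≡16 → Q
K(10)−L(11): -1≡25 → Z
G(6)−T(19): -13≡13 → N
N(13)−Y(24): -11≡15 → P
P(15)−L(11): 4 → E
O(14)−T(19): -5≡21 → V
F(5)−Y(24): -19≡7 → H
R(17)−L(11): 6 → G
N(13)−T(19): -6≡20 → U
R(17)−Y(24): -7≡19 → T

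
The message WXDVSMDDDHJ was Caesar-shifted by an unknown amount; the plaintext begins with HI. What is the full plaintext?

HIOGDXOOOSU

From the crib: W(22)−H(7)=15, so the shift is 15.
Subtract 15 from each ciphertext letter:
W(22): 22−15=7 → H
X(23): 23−15=8 → I
D(3): 3−15=-12≡14 → O
V(21): 21−15=6 → G
S(18): 18−15=3 → D
M(12): 12−15=-3≡23 → X
D(3): 3−15=-12≡14 → O
D(3): 3−15=-12≡14 → O
D(3): 3−15=-12≡14 → O
H(7): 7−15=-8≡18 → S
J(9): 9−15=-6≡20 → U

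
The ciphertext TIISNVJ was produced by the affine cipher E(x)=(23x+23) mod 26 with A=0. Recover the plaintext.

The inverse of 23 mod 26 is 17, since 23·17=391≡1. Apply D(y)=17·(y−23) mod 26:
T(19): 17·(19−23)=-68≡10 → K
I(8): 17·(8−23)=-255≡5 → F
I(8): 17·(8−23)=-255≡5 → F
S(18): 17·(18−23)=-85≡19 → T
N(13): 17·(13−23)=-170≡12 → M
V(21): 17·(21−23)=-34≡18 → S
J(9): 17·(9−23)=-238≡22 → W

KFFTMSW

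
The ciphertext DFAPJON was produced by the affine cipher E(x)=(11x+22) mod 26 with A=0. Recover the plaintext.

DPYXNEL

The inverse of 11 mod 26 is 19, since 11·19=209≡1. Apply D(y)=19·(y−22) mod 26:
D(3): 19·(3−22)=-361≡3 → D
F(5): 19·(5−22)=-323≡15 → P
A(0): 19·(0−22)=-418≡24 → Y
P(15): 19·(15−22)=-133≡23 → X
J(9): 19·(9−22)=-247≡13 → N
O(14): 19·(14−22)=-152≡4 → E
N(13): 19·(13−22)=-171≡11 → L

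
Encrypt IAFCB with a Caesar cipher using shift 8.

QINKJ

I(8): 8+8=16 → Q
A(0): 0+8=8 → I
F(5): 5+8=13 → N
C(2): 2+8=10 → K
B(1): 1+8=9 → J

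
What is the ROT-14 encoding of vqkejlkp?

jeysxzyd

v(21): 21+14=35≡9 → j
q(16): 16+14=30≡4 → e
k(10): 10+14=24 → y
e(4): 4+14=18 → s
j(9): 9+14=23 → x
l(11): 11+14=25 → z
k(10): 10+14=24 → y
p(15): 15+14=29≡3 → d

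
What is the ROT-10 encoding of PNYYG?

ZXIIQ

P(15): 15+10=25 → Z
N(13): 13+10=23 → X
Y(24): 24+10=34≡8 → I
Y(24): 24+10=34≡8 → I
G(6): 6+10=16 → Q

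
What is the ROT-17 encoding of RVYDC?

R(17): 17+17=34≡8 → I
V(21): 21+17=38≡12 → M
Y(24): 24+17=41≡15 → P
D(3): 3+17=20 → U
C(2): 2+17=19 → T

IMPUT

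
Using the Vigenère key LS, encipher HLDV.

Repeat the key across the message: LSLS
H(7)+L(11): 18 → S
L(11)+S(18): 29≡3 → D
D(3)+L(11): 14 → O
V(21)+S(18): 39≡13 → N

SDON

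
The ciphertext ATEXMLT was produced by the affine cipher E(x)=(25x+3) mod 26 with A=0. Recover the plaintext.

DKZGRSK

The inverse of 25 mod 26 is 25, since 25·25=625≡1. Apply D(y)=25·(y−3) mod 26:
A(0): 25·(0−3)=-75≡3 → D
T(19): 25·(19−3)=400≡10 → K
E(4): 25·(4−3)=25 → Z
X(23): 25·(23−3)=500≡6 → G
M(12): 25·(12−3)=225≡17 → R
L(11): 25·(11−3)=200≡18 → S
T(19): 25·(19−3)=400≡10 → K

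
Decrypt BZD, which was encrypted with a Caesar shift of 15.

B(1): 1−15=-14≡12 → M
Z(25): 25−15=10 → K
D(3): 3−15=-12≡14 → O

MKO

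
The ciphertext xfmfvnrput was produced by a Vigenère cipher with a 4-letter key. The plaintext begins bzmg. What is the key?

wgaz

Subtract each crib letter from the matching ciphertext letter (mod 26):
x(23)−b(1)=22 → w
f(5)−z(25)=-20≡6 → g
m(12)−m(12)=0 → a
f(5)−g(6)=-1≡25 → z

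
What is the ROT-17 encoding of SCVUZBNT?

S(18): 18+17=35≡9 → J
C(2): 2+17=19 → T
V(21): 21+17=38≡12 → M
U(20): 20+17=37≡11 → L
Z(25): 25+17=42≡16 → Q
B(1): 1+17=18 → S
N(13): 13+17=30≡4 → E
T(19): 19+17=36≡10 → K

JTMLQSEK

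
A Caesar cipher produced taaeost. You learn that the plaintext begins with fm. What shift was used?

14

From the crib: t(19)−f(5)=14, so the shift is 14.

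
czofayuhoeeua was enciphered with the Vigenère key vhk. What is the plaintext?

hsektozaejxkf

Repeat the key across the ciphertext: vhkvhkvhkvhkv
c(2)−v(21): -19≡7 → h
z(25)−h(7): 18 → s
o(14)−k(10): 4 → e
f(5)−v(21): -16≡10 → k
a(0)−h(7): -7≡19 → t
y(24)−k(10): 14 → o
u(20)−v(21): -1≡25 → z
h(7)−h(7): 0 → a
o(14)−k(10): 4 → e
e(4)−v(21): -17≡9 → j
e(4)−h(7): -3≡23 → x
u(20)−k(10): 10 → k
a(0)−v(21): -21≡5 → f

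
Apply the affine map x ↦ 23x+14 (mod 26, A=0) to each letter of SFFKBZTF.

MZZKLRJZ

S(18): 23·18+14=428≡12 → M
F(5): 23·5+14=129≡25 → Z
F(5): 23·5+14=129≡25 → Z
K(10): 23·10+14=244≡10 → K
B(1): 23·1+14=37≡11 → L
Z(25): 23·25+14=589≡17 → R
T(19): 23·19+14=451≡9 → J
F(5): 23·5+14=129≡25 → Z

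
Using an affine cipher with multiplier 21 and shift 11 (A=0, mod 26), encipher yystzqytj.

vvzuqjvus

y(24): 21·24+11=515≡21 → v
y(24): 21·24+11=515≡21 → v
s(18): 21·18+11=389≡25 → z
t(19): 21·19+11=410≡20 → u
z(25): 21·25+11=536≡16 → q
q(16): 21·16+11=347≡9 → j
y(24): 21·24+11=515≡21 → v
t(19): 21·19+11=410≡20 → u
j(9): 21·9+11=200≡18 → s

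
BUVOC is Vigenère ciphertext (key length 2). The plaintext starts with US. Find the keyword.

Subtract each crib letter from the matching ciphertext letter (mod 26):
B(1)−U(20)=-19≡7 → H
U(20)−S(18)=2 → C

HC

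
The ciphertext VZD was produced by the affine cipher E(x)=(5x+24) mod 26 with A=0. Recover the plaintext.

The inverse of 5 mod 26 is 21, since 5·21=105≡1. Apply D(y)=21·(y−24) mod 26:
V(21): 21·(21−24)=-63≡15 → P
Z(25): 21·(25−24)=21 → V
D(3): 21·(3−24)=-441≡1 → B

PVB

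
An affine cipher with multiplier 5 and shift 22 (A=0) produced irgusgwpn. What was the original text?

szckucajt

The inverse of 5 mod 26 is 21, since 5·21=105≡1. Apply D(y)=21·(y−22) mod 26:
i(8): 21·(8−22)=-294≡18 → s
r(17): 21·(17−22)=-105≡25 → z
g(6): 21·(6−22)=-336≡2 → c
u(20): 21·(20−22)=-42≡10 → k
s(18): 21·(18−22)=-84≡20 → u
g(6): 21·(6−22)=-336≡2 → c
w(22): 21·(22−22)=0 → a
p(15): 21·(15−22)=-147≡9 → j
n(13): 21·(13−22)=-189≡19 → t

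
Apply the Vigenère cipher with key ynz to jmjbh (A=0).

Repeat the key across the message: ynzyn
j(9)+y(24): 33≡7 → h
m(12)+n(13): 25 → z
j(9)+z(25): 34≡8 → i
b(1)+y(24): 25 → z
h(7)+n(13): 20 → u

hzizu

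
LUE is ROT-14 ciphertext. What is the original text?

XGQ

L(11): 11−14=-3≡23 → X
U(20): 20−14=6 → G
E(4): 4−14=-10≡16 → Q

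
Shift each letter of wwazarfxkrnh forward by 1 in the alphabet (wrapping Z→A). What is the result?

w(22): 22+1=23 → x
w(22): 22+1=23 → x
a(0): 0+1=1 → b
z(25): 25+1=26≡0 → a
a(0): 0+1=1 → b
r(17): 17+1=18 → s
f(5): 5+1=6 → g
x(23): 23+1=24 → y
k(10): 10+1=11 → l
r(17): 17+1=18 → s
n(13): 13+1=14 → o
h(7): 7+1=8 → i

xxbabsgylsoi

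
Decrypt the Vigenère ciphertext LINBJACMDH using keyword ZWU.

MMTCNGDQJI

Repeat the key across the ciphertext: ZWUZWUZWUZ
L(11)−Z(25): -14≡12 → M
I(8)−W(22): -14≡12 → M
N(13)−U(20): -7≡19 → T
B(1)−Z(25): -24≡2 → C
J(9)−W(22): -13≡13 → N
A(0)−U(20): -20≡6 → G
C(2)−Z(25): -23≡3 → D
M(12)−W(22): -10≡16 → Q
D(3)−U(20): -17≡9 → J
H(7)−Z(25): -18≡8 → I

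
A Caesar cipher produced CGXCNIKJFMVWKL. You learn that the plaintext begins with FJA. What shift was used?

From the crib: C(2)−F(5)=-3≡23, so the shift is 23.

23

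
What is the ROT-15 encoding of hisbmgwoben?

wxhqbvldqtc

h(7): 7+15=22 → w
i(8): 8+15=23 → x
s(18): 18+15=33≡7 → h
b(1): 1+15=16 → q
m(12): 12+15=27≡1 → b
g(6): 6+15=21 → v
w(22): 22+15=37≡11 → l
o(14): 14+15=29≡3 → d
b(1): 1+15=16 → q
e(4): 4+15=19 → t
n(13): 13+15=28≡2 → c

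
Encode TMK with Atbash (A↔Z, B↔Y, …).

T(19) → G(6)
M(12) → N(13)
K(10) → P(15)

GNP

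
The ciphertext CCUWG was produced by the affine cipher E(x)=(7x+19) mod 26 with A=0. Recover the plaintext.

The inverse of 7 mod 26 is 15, since 7·15=105≡1. Apply D(y)=15·(y−19) mod 26:
C(2): 15·(2−19)=-255≡5 → F
C(2): 15·(2−19)=-255≡5 → F
U(20): 15·(20−19)=15 → P
W(22): 15·(22−19)=45≡19 → T
G(6): 15·(6−19)=-195≡13 → N

FFPTN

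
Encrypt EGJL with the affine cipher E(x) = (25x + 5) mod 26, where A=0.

E(4): 25·4+5=105≡1 → B
G(6): 25·6+5=155≡25 → Z
J(9): 25·9+5=230≡22 → W
L(11): 25·11+5=280≡20 → U

BZWU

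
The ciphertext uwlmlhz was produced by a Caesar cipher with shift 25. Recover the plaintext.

vxmnmia

u(20): 20−25=-5≡21 → v
w(22): 22−25=-3≡23 → x
l(11): 11−25=-14≡12 → m
m(12): 12−25=-13≡13 → n
l(11): 11−25=-14≡12 → m
h(7): 7−25=-18≡8 → i
z(25): 25−25=0 → a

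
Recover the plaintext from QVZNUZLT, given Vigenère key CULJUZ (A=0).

OBOEAAJZ

Repeat the key across the ciphertext: CULJUZCU
Q(16)−C(2): 14 → O
V(21)−U(20): 1 → B
Z(25)−L(11): 14 → O
N(13)−J(9): 4 → E
U(20)−U(20): 0 → A
Z(25)−Z(25): 0 → A
L(11)−C(2): 9 → J
T(19)−U(20): -1≡25 → Z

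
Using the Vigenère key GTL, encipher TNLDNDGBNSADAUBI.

ZGWJGOMUYYTOGNMO

Repeat the key across the message: GTLGTLGTLGTLGTLG
T(19)+G(6): 25 → Z
N(13)+T(19): 32≡6 → G
L(11)+L(11): 22 → W
D(3)+G(6): 9 → J
N(13)+T(19): 32≡6 → G
D(3)+L(11): 14 → O
G(6)+G(6): 12 → M
B(1)+T(19): 20 → U
N(13)+L(11): 24 → Y
S(18)+G(6): 24 → Y
A(0)+T(19): 19 → T
D(3)+L(11): 14 → O
A(0)+G(6): 6 → G
U(20)+T(19): 39≡13 → N
B(1)+L(11): 12 → M
I(8)+G(6): 14 → O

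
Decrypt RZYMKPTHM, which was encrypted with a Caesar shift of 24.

R(17): 17−24=-7≡19 → T
Z(25): 25−24=1 → B
Y(24): 24−24=0 → A
M(12): 12−24=-12≡14 → O
K(10): 10−24=-14≡12 → M
P(15): 15−24=-9≡17 → R
T(19): 19−24=-5≡21 → V
H(7): 7−24=-17≡9 → J
M(12): 12−24=-12≡14 → O

TBAOMRVJO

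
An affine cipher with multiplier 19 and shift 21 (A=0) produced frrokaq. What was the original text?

The inverse of 19 mod 26 is 11, since 19·11=209≡1. Apply D(y)=11·(y−21) mod 26:
f(5): 11·(5−21)=-176≡6 → g
r(17): 11·(17−21)=-44≡8 → i
r(17): 11·(17−21)=-44≡8 → i
o(14): 11·(14−21)=-77≡1 → b
k(10): 11·(10−21)=-121≡9 → j
a(0): 11·(0−21)=-231≡3 → d
q(16): 11·(16−21)=-55≡23 → x

giibjdx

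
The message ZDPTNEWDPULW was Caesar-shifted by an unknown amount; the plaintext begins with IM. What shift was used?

From the crib: Z(25)−I(8)=17, so the shift is 17.

17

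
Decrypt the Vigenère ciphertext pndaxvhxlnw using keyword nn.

caqnkiukyaj

Repeat the key across the ciphertext: nnnnnnnnnnn
p(15)−n(13): 2 → c
n(13)−n(13): 0 → a
d(3)−n(13): -10≡16 → q
a(0)−n(13): -13≡13 → n
x(23)−n(13): 10 → k
v(21)−n(13): 8 → i
h(7)−n(13): -6≡20 → u
x(23)−n(13): 10 → k
l(11)−n(13): -2≡24 → y
n(13)−n(13): 0 → a
w(22)−n(13): 9 → j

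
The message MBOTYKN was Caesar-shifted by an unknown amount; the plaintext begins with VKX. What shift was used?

From the crib: M(12)−V(21)=-9≡17, so the shift is 17.

17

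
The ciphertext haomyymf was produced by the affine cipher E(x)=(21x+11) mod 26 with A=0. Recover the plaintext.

The inverse of 21 mod 26 is 5, since 21·5=105≡1. Apply D(y)=5·(y−11) mod 26:
h(7): 5·(7−11)=-20≡6 → g
a(0): 5·(0−11)=-55≡23 → x
o(14): 5·(14−11)=15 → p
m(12): 5·(12−11)=5 → f
y(24): 5·(24−11)=65≡13 → n
y(24): 5·(24−11)=65≡13 → n
m(12): 5·(12−11)=5 → f
f(5): 5·(5−11)=-30≡22 → w

gxpfnnfw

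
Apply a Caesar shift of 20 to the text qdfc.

kxzw

q(16): 16+20=36≡10 → k
d(3): 3+20=23 → x
f(5): 5+20=25 → z
c(2): 2+20=22 → w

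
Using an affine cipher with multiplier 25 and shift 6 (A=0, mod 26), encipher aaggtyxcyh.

ggaanijeiz

a(0): 25·0+6=6 → g
a(0): 25·0+6=6 → g
g(6): 25·6+6=156≡0 → a
g(6): 25·6+6=156≡0 → a
t(19): 25·19+6=481≡13 → n
y(24): 25·24+6=606≡8 → i
x(23): 25·23+6=581≡9 → j
c(2): 25·2+6=56≡4 → e
y(24): 25·24+6=606≡8 → i
h(7): 25·7+6=181≡25 → z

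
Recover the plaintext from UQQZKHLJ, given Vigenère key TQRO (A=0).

Repeat the key across the ciphertext: TQROTQRO
U(20)−T(19): 1 → B
Q(16)−Q(16): 0 → A
Q(16)−R(17): -1≡25 → Z
Z(25)−O(14): 11 → L
K(10)−T(19): -9≡17 → R
H(7)−Q(16): -9≡17 → R
L(11)−R(17): -6≡20 → U
J(9)−O(14): -5≡21 → V

BAZLRRUV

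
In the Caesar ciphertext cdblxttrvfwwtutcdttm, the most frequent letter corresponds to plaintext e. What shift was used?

The most frequent ciphertext letter is t (appears 6 times).
t is position 19; e is position 4.
Shift = 15.

15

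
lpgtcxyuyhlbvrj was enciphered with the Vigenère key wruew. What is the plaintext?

pympgbhaulpkbnn

Repeat the key across the ciphertext: wruewwruewwruew
l(11)−w(22): -11≡15 → p
p(15)−r(17): -2≡24 → y
g(6)−u(20): -14≡12 → m
t(19)−e(4): 15 → p
c(2)−w(22): -20≡6 → g
x(23)−w(22): 1 → b
y(24)−r(17): 7 → h
u(20)−u(20): 0 → a
y(24)−e(4): 20 → u
h(7)−w(22): -15≡11 → l
l(11)−w(22): -11≡15 → p
b(1)−r(17): -16≡10 → k
v(21)−u(20): 1 → b
r(17)−e(4): 13 → n
j(9)−w(22): -13≡13 → n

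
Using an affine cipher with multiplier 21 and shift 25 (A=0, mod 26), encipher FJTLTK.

F(5): 21·5+25=130≡0 → A
J(9): 21·9+25=214≡6 → G
T(19): 21·19+25=424≡8 → I
L(11): 21·11+25=256≡22 → W
T(19): 21·19+25=424≡8 → I
K(10): 21·10+25=235≡1 → B

AGIWIB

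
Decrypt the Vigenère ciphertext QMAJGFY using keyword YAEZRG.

Repeat the key across the ciphertext: YAEZRGY
Q(16)−Y(24): -8≡18 → S
M(12)−A(0): 12 → M
A(0)−E(4): -4≡22 → W
J(9)−Z(25): -16≡10 → K
G(6)−R(17): -11≡15 → P
F(5)−G(6): -1≡25 → Z
Y(24)−Y(24): 0 → A

SMWKPZA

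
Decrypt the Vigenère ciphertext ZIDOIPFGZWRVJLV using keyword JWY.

QMFFMRWKBNVXAPX

Repeat the key across the ciphertext: JWYJWYJWYJWYJWY
Z(25)−J(9): 16 → Q
I(8)−W(22): -14≡12 → M
D(3)−Y(24): -21≡5 → F
O(14)−J(9): 5 → F
I(8)−W(22): -14≡12 → M
P(15)−Y(24): -9≡17 → R
F(5)−J(9): -4≡22 → W
G(6)−W(22): -16≡10 → K
Z(25)−Y(24): 1 → B
W(22)−J(9): 13 → N
R(17)−W(22): -5≡21 → V
V(21)−Y(24): -3≡23 → X
J(9)−J(9): 0 → A
L(11)−W(22): -11≡15 → P
V(21)−Y(24): -3≡23 → X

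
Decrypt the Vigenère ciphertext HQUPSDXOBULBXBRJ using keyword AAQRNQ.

Repeat the key across the ciphertext: AAQRNQAAQRNQAAQR
H(7)−A(0): 7 → H
Q(16)−A(0): 16 → Q
U(20)−Q(16): 4 → E
P(15)−R(17): -2≡24 → Y
S(18)−N(13): 5 → F
D(3)−Q(16): -13≡13 → N
X(23)−A(0): 23 → X
O(14)−A(0): 14 → O
B(1)−Q(16): -15≡11 → L
U(20)−R(17): 3 → D
L(11)−N(13): -2≡24 → Y
B(1)−Q(16): -15≡11 → L
X(23)−A(0): 23 → X
B(1)−A(0): 1 → B
R(17)−Q(16): 1 → B
J(9)−R(17): -8≡18 → S

HQEYFNXOLDYLXBBS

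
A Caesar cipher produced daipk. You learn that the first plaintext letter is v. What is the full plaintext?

vsahc

From the crib: d(3)−v(21)=-18≡8, so the shift is 8.
Subtract 8 from each ciphertext letter:
d(3): 3−8=-5≡21 → v
a(0): 0−8=-8≡18 → s
i(8): 8−8=0 → a
p(15): 15−8=7 → h
k(10): 10−8=2 → c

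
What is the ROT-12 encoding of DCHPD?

D(3): 3+12=15 → P
C(2): 2+12=14 → O
H(7): 7+12=19 → T
P(15): 15+12=27≡1 → B
D(3): 3+12=15 → P

POTBP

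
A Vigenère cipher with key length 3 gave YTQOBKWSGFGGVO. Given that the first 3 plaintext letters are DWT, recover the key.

Subtract each crib letter from the matching ciphertext letter (mod 26):
Y(24)−D(3)=21 → V
T(19)−W(22)=-3≡23 → X
Q(16)−T(19)=-3≡23 → X

VXX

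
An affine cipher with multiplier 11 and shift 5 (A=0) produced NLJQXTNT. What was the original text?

The inverse of 11 mod 26 is 19, since 11·19=209≡1. Apply D(y)=19·(y−5) mod 26:
N(13): 19·(13−5)=152≡22 → W
L(11): 19·(11−5)=114≡10 → K
J(9): 19·(9−5)=76≡24 → Y
Q(16): 19·(16−5)=209≡1 → B
X(23): 19·(23−5)=342≡4 → E
T(19): 19·(19−5)=266≡6 → G
N(13): 19·(13−5)=152≡22 → W
T(19): 19·(19−5)=266≡6 → G

WKYBEGWG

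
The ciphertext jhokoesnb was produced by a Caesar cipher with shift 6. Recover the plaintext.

dbieiymhv

j(9): 9−6=3 → d
h(7): 7−6=1 → b
o(14): 14−6=8 → i
k(10): 10−6=4 → e
o(14): 14−6=8 → i
e(4): 4−6=-2≡24 → y
s(18): 18−6=12 → m
n(13): 13−6=7 → h
b(1): 1−6=-5≡21 → v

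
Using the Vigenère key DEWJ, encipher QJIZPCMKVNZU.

TNEISGITYRVD

Repeat the key across the message: DEWJDEWJDEWJ
Q(16)+D(3): 19 → T
J(9)+E(4): 13 → N
I(8)+W(22): 30≡4 → E
Z(25)+J(9): 34≡8 → I
P(15)+D(3): 18 → S
C(2)+E(4): 6 → G
M(12)+W(22): 34≡8 → I
K(10)+J(9): 19 → T
V(21)+D(3): 24 → Y
N(13)+E(4): 17 → R
Z(25)+W(22): 47≡21 → V
U(20)+J(9): 29≡3 → D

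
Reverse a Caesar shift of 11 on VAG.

V(21): 21−11=10 → K
A(0): 0−11=-11≡15 → P
G(6): 6−11=-5≡21 → V

KPV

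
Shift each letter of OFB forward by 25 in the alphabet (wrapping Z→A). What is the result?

O(14): 14+25=39≡13 → N
F(5): 5+25=30≡4 → E
B(1): 1+25=26≡0 → A

NEA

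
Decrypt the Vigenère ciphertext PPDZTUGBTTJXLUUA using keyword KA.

Repeat the key across the ciphertext: KAKAKAKAKAKAKAKA
P(15)−K(10): 5 → F
P(15)−A(0): 15 → P
D(3)−K(10): -7≡19 → T
Z(25)−A(0): 25 → Z
T(19)−K(10): 9 → J
U(20)−A(0): 20 → U
G(6)−K(10): -4≡22 → W
B(1)−A(0): 1 → B
T(19)−K(10): 9 → J
T(19)−A(0): 19 → T
J(9)−K(10): -1≡25 → Z
X(23)−A(0): 23 → X
L(11)−K(10): 1 → B
U(20)−A(0): 20 → U
U(20)−K(10): 10 → K
A(0)−A(0): 0 → A

FPTZJUWBJTZXBUKA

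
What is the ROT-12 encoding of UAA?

U(20): 20+12=32≡6 → G
A(0): 0+12=12 → M
A(0): 0+12=12 → M

GMM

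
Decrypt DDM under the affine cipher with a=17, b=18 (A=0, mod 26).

TTS

The inverse of 17 mod 26 is 23, since 17·23=391≡1. Apply D(y)=23·(y−18) mod 26:
D(3): 23·(3−18)=-345≡19 → T
D(3): 23·(3−18)=-345≡19 → T
M(12): 23·(12−18)=-138≡18 → S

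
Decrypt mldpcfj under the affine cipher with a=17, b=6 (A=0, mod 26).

iljzmdr

The inverse of 17 mod 26 is 23, since 17·23=391≡1. Apply D(y)=23·(y−6) mod 26:
m(12): 23·(12−6)=138≡8 → i
l(11): 23·(11−6)=115≡11 → l
d(3): 23·(3−6)=-69≡9 → j
p(15): 23·(15−6)=207≡25 → z
c(2): 23·(2−6)=-92≡12 → m
f(5): 23·(5−6)=-23≡3 → d
j(9): 23·(9−6)=69≡17 → r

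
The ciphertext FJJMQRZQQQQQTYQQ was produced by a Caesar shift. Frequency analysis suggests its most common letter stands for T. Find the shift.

The most frequent ciphertext letter is Q (appears 8 times).
Q is position 16; T is position 19.
Shift = -3≡23.

23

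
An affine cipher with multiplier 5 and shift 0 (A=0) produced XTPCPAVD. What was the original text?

The inverse of 5 mod 26 is 21, since 5·21=105≡1. Apply D(y)=21·(y−0) mod 26:
X(23): 21·(23−0)=483≡15 → P
T(19): 21·(19−0)=399≡9 → J
P(15): 21·(15−0)=315≡3 → D
C(2): 21·(2−0)=42≡16 → Q
P(15): 21·(15−0)=315≡3 → D
A(0): 21·(0−0)=0 → A
V(21): 21·(21−0)=441≡25 → Z
D(3): 21·(3−0)=63≡11 → L

PJDQDAZL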